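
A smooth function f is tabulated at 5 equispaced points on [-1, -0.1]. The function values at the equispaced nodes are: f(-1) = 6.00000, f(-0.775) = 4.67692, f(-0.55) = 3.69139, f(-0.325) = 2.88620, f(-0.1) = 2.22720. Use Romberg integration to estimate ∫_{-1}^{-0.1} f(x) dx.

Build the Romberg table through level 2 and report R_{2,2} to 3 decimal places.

3.439

R_{0,0} (trapezoid, 1 panel, h=0.9000): 3.70224
R_{1,0} (trapezoid, 2 panels, h=0.4500): 3.51225
R_{2,0} (trapezoid, 4 panels, h=0.2250): 3.45782
R_{1,1} = 3.51225 + (3.51225 − 3.70224)/3 = 3.44892
R_{2,1} = 3.45782 + (3.45782 − 3.51225)/3 = 3.43968
R_{2,2} = 3.43968 + (3.43968 − 3.44892)/15 = 3.43906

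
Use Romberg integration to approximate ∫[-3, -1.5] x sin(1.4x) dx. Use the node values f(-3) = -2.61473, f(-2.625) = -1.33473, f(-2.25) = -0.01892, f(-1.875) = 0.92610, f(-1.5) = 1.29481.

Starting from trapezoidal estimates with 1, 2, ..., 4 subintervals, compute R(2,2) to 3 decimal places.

-0.376

R(0,0) (trapezoid, 1 panel, h=1.5000): -0.98994
R(1,0) (trapezoid, 2 panels, h=0.7500): -0.50916
R(2,0) (trapezoid, 4 panels, h=0.3750): -0.40782
R(1,1) = -0.50916 + (-0.50916 − (-0.98994))/3 = -0.34890
R(2,1) = -0.40782 + (-0.40782 − (-0.50916))/3 = -0.37404
R(2,2) = -0.37404 + (-0.37404 − (-0.34890))/15 = -0.37572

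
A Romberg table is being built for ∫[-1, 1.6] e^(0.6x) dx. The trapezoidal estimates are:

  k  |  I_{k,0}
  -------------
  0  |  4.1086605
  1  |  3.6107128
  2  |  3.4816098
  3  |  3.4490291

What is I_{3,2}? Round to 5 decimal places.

Richardson extrapolation on the trapezoidal column (denominator 4−1=3):
I_{2,1} = (4·3.4816098 − 3.6107128) / 3 = 3.4385755
I_{3,1} = (4·3.4490291 − 3.4816098) / 3 = 3.4381689
I_{3,2} = 3.4381689 + (3.4381689 − 3.4385755)/15 = 3.4381418

3.43814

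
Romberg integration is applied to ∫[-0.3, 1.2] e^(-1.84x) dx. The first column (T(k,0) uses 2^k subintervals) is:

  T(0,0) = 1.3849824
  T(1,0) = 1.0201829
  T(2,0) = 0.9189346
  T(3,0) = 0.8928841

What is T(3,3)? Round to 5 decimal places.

0.88413

Richardson extrapolation on the trapezoidal column (denominator 4−1=3):
T(1,1) = (4·1.0201829 − 1.3849824) / 3 = 0.8985831
T(2,1) = 0.9189346 + (0.9189346 − 1.0201829)/3 = 0.8851852
T(3,1) = (4·0.8928841 − 0.9189346) / 3 = 0.8842006
T(2,2) = (16·0.8851852 − 0.8985831) / 15 = 0.8842920
T(3,2) = (16·0.8842006 − 0.8851852) / 15 = 0.8841350
T(3,3) = (64·0.8841350 − 0.8842920) / 63 = 0.8841325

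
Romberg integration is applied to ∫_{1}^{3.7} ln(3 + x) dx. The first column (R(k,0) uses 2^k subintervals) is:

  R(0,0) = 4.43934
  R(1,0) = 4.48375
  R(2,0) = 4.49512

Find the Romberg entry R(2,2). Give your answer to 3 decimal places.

Richardson extrapolation on the trapezoidal column (denominator 4−1=3):
R(1,1) = (4·4.48375 − 4.43934) / 3 = 4.49855
R(2,1) = (4·4.49512 − 4.48375) / 3 = 4.49891
R(2,2) = 4.49891 + (4.49891 − 4.49855)/15 = 4.49893
(Column j=1 coincides with Simpson's rule on the same nodes.)

4.499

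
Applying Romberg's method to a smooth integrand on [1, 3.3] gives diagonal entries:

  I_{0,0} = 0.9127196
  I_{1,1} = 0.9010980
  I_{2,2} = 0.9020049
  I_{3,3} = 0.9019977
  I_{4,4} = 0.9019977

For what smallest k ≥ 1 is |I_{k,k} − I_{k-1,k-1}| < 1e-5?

|I_{1,1} − I_{0,0}| = 0.0116216 ≥ 1e-5
|I_{2,2} − I_{1,1}| = 0.0009069 ≥ 1e-5
|I_{3,3} − I_{2,2}| = 0.0000072 < 1e-5

k = 3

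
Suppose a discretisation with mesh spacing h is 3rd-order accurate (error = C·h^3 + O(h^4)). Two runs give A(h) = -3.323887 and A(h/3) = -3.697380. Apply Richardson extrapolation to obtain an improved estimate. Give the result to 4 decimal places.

Extrapolated value = (27·A(h/3) − A(h)) / (27 − 1)
= (27·(-3.697380) − (-3.323887)) / 26
= -96.505373 / 26 = -3.711745

-3.7117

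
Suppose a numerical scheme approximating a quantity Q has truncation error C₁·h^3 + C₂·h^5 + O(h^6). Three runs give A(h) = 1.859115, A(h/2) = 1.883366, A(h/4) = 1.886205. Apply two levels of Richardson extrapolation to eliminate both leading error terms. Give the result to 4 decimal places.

First eliminate the h^3 term (factor 2^3 = 8):
  B₁ = (8·1.883366 − 1.859115)/7 = 1.886830
  B₂ = (8·1.886205 − 1.883366)/7 = 1.886611
Then eliminate the h^5 term (factor 2^5 = 32):
  (32·1.886611 − 1.886830)/31 = 1.886604

1.8866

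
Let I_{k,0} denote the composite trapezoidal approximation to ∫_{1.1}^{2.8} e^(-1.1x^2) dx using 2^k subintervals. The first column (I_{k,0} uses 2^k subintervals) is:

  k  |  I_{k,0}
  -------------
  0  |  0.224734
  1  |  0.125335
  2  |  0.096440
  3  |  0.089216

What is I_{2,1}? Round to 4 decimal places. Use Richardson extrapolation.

Richardson extrapolation on the trapezoidal column (denominator 4−1=3):
I_{2,1} = (4·0.096440 − 0.125335) / 3 = 0.086808

0.0868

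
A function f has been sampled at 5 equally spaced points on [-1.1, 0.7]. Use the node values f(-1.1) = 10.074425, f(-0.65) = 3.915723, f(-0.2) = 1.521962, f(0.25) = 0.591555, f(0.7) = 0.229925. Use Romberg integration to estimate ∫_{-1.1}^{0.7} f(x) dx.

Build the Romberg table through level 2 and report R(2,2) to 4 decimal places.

R(0,0) (trapezoid, 1 panel, h=1.8000): 9.273915
R(1,0) (trapezoid, 2 panels, h=0.9000): 6.006723
R(2,0) (trapezoid, 4 panels, h=0.4500): 5.031637
R(1,1) = 6.006723 + (6.006723 − 9.273915)/3 = 4.917659
R(2,1) = 5.031637 + (5.031637 − 6.006723)/3 = 4.706608
R(2,2) = 4.706608 + (4.706608 − 4.917659)/15 = 4.692538

4.6925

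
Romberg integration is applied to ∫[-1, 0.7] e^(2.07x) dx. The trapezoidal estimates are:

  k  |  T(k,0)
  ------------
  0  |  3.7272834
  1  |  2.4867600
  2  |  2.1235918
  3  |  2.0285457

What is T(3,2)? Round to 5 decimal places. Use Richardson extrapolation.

1.99649

Richardson extrapolation on the trapezoidal column (denominator 4−1=3):
T(2,1) = (4·2.1235918 − 2.4867600) / 3 = 2.0025357
T(3,1) = (4·2.0285457 − 2.1235918) / 3 = 1.9968637
T(3,2) = (16·1.9968637 − 2.0025357) / 15 = 1.9964856
(Column j=1 coincides with Simpson's rule on the same nodes.)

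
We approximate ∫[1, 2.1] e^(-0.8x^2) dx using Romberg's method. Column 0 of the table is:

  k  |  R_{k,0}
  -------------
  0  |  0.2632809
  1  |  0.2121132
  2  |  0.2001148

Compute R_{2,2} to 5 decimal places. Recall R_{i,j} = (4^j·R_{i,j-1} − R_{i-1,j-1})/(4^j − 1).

Richardson extrapolation on the trapezoidal column (denominator 4−1=3):
R_{1,1} = 0.2121132 + (0.2121132 − 0.2632809)/3 = 0.1950573
R_{2,1} = (4·0.2001148 − 0.2121132) / 3 = 0.1961153
R_{2,2} = (16·0.1961153 − 0.1950573) / 15 = 0.1961858

0.19619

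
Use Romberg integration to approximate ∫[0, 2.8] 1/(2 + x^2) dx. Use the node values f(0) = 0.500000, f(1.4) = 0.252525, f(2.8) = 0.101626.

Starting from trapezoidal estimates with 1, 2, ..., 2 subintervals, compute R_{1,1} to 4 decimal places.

0.7521

R_{0,0} (trapezoid, 1 panel, h=2.8000): 0.842276
R_{1,0} (trapezoid, 2 panels, h=1.4000): 0.774673
R_{1,1} = 0.774673 + (0.774673 − 0.842276)/3 = 0.752139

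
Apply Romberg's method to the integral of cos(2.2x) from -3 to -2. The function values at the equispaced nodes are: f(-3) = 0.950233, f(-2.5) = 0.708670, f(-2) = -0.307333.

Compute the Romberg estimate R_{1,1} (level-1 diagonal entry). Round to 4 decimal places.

R_{0,0} (trapezoid, 1 panel, h=1.0000): 0.321450
R_{1,0} (trapezoid, 2 panels, h=0.5000): 0.515060
R_{1,1} = 0.515060 + (0.515060 − 0.321450)/3 = 0.579597

0.5796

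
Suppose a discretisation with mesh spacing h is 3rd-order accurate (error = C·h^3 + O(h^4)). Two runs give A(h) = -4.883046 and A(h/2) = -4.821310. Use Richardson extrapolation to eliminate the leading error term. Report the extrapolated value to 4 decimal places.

-4.8125

The leading error scales as h^3; refining by a factor of 2 reduces it by 2^3 = 8.
Extrapolated value = (8·A(h/2) − A(h)) / (8 − 1)
= (8·(-4.821310) − (-4.883046)) / 7
= -33.687434 / 7 = -4.812491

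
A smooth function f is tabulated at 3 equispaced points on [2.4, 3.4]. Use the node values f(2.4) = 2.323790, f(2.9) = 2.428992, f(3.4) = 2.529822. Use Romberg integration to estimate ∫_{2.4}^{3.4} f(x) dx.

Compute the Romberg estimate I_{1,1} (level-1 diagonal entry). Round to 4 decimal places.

2.4283

I_{0,0} (trapezoid, 1 panel, h=1.0000): 2.426806
I_{1,0} (trapezoid, 2 panels, h=0.5000): 2.427899
I_{1,1} = 2.427899 + (2.427899 − 2.426806)/3 = 2.428263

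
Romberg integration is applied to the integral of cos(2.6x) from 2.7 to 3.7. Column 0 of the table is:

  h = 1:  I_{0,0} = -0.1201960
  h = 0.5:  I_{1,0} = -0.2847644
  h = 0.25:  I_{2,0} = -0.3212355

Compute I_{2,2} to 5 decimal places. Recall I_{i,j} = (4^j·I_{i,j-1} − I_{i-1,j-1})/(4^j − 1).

-0.33298

I_{1,1} = (4·(-0.2847644) − (-0.1201960)) / 3 = -0.3396205
I_{2,1} = -0.3212355 + (-0.3212355 − (-0.2847644))/3 = -0.3333925
I_{2,2} = (16·(-0.3333925) − (-0.3396205)) / 15 = -0.3329773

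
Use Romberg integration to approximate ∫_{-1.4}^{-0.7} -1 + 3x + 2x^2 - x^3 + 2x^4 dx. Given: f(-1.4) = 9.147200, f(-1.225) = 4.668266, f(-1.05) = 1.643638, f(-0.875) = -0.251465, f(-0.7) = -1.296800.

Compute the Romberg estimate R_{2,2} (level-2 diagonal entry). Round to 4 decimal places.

R_{0,0} (trapezoid, 1 panel, h=0.7000): 2.747640
R_{1,0} (trapezoid, 2 panels, h=0.3500): 1.949093
R_{2,0} (trapezoid, 4 panels, h=0.1750): 1.747487
R_{1,1} = 1.949093 + (1.949093 − 2.747640)/3 = 1.682911
R_{2,1} = 1.747487 + (1.747487 − 1.949093)/3 = 1.680285
R_{2,2} = 1.680285 + (1.680285 − 1.682911)/15 = 1.680110

1.6801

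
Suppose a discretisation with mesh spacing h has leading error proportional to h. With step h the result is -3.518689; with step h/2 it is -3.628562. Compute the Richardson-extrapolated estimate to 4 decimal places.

-3.7384

The leading error scales as h; refining by a factor of 2 reduces it by 2^1 = 2.
Extrapolated value = (2·A(h/2) − A(h)) / (2 − 1)
= (2·(-3.628562) − (-3.518689)) / 1
= -3.738435 / 1 = -3.738435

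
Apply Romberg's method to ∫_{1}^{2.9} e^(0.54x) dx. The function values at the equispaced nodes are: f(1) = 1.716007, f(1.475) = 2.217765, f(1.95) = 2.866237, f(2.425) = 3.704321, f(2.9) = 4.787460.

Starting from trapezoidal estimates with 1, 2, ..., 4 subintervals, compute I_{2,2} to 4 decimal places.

5.6879

I_{0,0} (trapezoid, 1 panel, h=1.9000): 6.178294
I_{1,0} (trapezoid, 2 panels, h=0.9500): 5.812072
I_{2,0} (trapezoid, 4 panels, h=0.4750): 5.719027
I_{1,1} = 5.812072 + (5.812072 − 6.178294)/3 = 5.689998
I_{2,1} = 5.719027 + (5.719027 − 5.812072)/3 = 5.688012
I_{2,2} = 5.688012 + (5.688012 − 5.689998)/15 = 5.687880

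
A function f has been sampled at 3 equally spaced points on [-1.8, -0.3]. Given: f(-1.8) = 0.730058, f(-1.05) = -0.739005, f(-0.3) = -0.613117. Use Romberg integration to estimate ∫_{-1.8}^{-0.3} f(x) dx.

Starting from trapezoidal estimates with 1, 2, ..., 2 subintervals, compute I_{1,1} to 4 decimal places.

-0.7098

I_{0,0} (trapezoid, 1 panel, h=1.5000): 0.087706
I_{1,0} (trapezoid, 2 panels, h=0.7500): -0.510401
I_{1,1} = -0.510401 + (-0.510401 − 0.087706)/3 = -0.709770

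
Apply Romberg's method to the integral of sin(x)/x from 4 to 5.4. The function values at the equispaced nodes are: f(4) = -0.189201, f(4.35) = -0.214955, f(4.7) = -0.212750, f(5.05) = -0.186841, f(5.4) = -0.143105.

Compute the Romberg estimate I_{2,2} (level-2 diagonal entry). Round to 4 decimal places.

-0.2759

I_{0,0} (trapezoid, 1 panel, h=1.4000): -0.232614
I_{1,0} (trapezoid, 2 panels, h=0.7000): -0.265232
I_{2,0} (trapezoid, 4 panels, h=0.3500): -0.273245
I_{1,1} = -0.265232 + (-0.265232 − (-0.232614))/3 = -0.276105
I_{2,1} = -0.273245 + (-0.273245 − (-0.265232))/3 = -0.275916
I_{2,2} = -0.275916 + (-0.275916 − (-0.276105))/15 = -0.275903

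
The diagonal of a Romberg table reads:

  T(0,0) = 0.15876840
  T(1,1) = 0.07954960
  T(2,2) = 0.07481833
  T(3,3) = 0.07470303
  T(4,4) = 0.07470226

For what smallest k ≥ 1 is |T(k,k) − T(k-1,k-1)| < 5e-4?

|T(1,1) − T(0,0)| = 0.07921880 ≥ 5e-4
|T(2,2) − T(1,1)| = 0.00473127 ≥ 5e-4
|T(3,3) − T(2,2)| = 0.00011530 < 5e-4

k = 3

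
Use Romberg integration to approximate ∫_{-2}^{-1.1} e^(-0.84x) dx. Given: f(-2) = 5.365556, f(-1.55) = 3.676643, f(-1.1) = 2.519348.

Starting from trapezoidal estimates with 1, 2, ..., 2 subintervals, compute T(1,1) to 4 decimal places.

T(0,0) (trapezoid, 1 panel, h=0.9000): 3.548207
T(1,0) (trapezoid, 2 panels, h=0.4500): 3.428593
T(1,1) = 3.428593 + (3.428593 − 3.548207)/3 = 3.388722

3.3887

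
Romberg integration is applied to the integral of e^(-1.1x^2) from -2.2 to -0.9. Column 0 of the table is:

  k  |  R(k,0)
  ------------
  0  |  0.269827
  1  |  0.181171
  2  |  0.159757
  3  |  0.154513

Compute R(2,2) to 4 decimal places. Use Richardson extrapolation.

0.1527

Richardson extrapolation on the trapezoidal column (denominator 4−1=3):
R(1,1) = (4·0.181171 − 0.269827) / 3 = 0.151619
R(2,1) = 0.159757 + (0.159757 − 0.181171)/3 = 0.152619
R(2,2) = 0.152619 + (0.152619 − 0.151619)/15 = 0.152686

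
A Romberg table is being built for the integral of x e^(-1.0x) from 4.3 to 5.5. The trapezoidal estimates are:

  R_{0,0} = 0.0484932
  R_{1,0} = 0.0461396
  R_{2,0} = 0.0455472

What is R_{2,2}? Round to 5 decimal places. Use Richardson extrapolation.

0.04535

R_{1,1} = 0.0461396 + (0.0461396 − 0.0484932)/3 = 0.0453551
R_{2,1} = (4·0.0455472 − 0.0461396) / 3 = 0.0453497
R_{2,2} = 0.0453497 + (0.0453497 − 0.0453551)/15 = 0.0453493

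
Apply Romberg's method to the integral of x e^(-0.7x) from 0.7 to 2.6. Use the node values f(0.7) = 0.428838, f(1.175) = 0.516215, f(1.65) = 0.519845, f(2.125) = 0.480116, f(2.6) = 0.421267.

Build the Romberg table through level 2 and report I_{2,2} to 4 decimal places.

I_{0,0} (trapezoid, 1 panel, h=1.9000): 0.807600
I_{1,0} (trapezoid, 2 panels, h=0.9500): 0.897653
I_{2,0} (trapezoid, 4 panels, h=0.4750): 0.922084
I_{1,1} = 0.897653 + (0.897653 − 0.807600)/3 = 0.927671
I_{2,1} = 0.922084 + (0.922084 − 0.897653)/3 = 0.930228
I_{2,2} = 0.930228 + (0.930228 − 0.927671)/15 = 0.930398

0.9304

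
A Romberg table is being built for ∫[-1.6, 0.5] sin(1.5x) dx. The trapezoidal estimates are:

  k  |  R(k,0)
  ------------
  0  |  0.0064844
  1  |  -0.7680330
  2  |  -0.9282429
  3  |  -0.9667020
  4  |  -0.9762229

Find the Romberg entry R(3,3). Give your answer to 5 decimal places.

Richardson extrapolation on the trapezoidal column (denominator 4−1=3):
R(1,1) = -0.7680330 + (-0.7680330 − 0.0064844)/3 = -1.0262055
R(2,1) = (4·(-0.9282429) − (-0.7680330)) / 3 = -0.9816462
R(3,1) = -0.9667020 + (-0.9667020 − (-0.9282429))/3 = -0.9795217
R(2,2) = -0.9816462 + (-0.9816462 − (-1.0262055))/15 = -0.9786756
R(3,2) = -0.9795217 + (-0.9795217 − (-0.9816462))/15 = -0.9793801
R(3,3) = (64·(-0.9793801) − (-0.9786756)) / 63 = -0.9793913
(Column j=1 coincides with Simpson's rule on the same nodes.)

-0.97939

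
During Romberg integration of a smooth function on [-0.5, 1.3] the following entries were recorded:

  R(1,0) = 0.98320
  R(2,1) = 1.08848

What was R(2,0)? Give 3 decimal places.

From R(2,1) = (4·R(2,0) − R(1,0))/3, solve for R(2,0):
4·R(2,0) = 3·1.08848 + 0.98320 = 4.24864
R(2,0) = 1.06216

1.062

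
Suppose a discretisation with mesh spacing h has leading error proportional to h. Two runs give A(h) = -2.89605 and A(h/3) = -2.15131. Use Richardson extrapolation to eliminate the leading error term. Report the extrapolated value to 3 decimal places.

Extrapolated value = (3·A(h/3) − A(h)) / (3 − 1)
= (3·(-2.15131) − (-2.89605)) / 2
= -3.55788 / 2 = -1.77894

-1.779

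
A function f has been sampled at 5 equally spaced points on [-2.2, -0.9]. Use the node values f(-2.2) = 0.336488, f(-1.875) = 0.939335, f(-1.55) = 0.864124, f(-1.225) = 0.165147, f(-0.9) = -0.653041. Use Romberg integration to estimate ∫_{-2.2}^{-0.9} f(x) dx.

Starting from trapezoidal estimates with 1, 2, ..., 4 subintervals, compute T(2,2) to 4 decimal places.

T(0,0) (trapezoid, 1 panel, h=1.3000): -0.205759
T(1,0) (trapezoid, 2 panels, h=0.6500): 0.458801
T(2,0) (trapezoid, 4 panels, h=0.3250): 0.588357
T(1,1) = 0.458801 + (0.458801 − (-0.205759))/3 = 0.680321
T(2,1) = 0.588357 + (0.588357 − 0.458801)/3 = 0.631542
T(2,2) = 0.631542 + (0.631542 − 0.680321)/15 = 0.628290

0.6283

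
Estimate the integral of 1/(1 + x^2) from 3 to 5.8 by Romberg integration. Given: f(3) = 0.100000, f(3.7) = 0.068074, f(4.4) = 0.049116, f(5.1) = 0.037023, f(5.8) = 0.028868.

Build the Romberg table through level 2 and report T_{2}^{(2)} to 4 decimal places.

0.1510

T_{0}^{(0)} (trapezoid, 1 panel, h=2.8000): 0.180415
T_{1}^{(0)} (trapezoid, 2 panels, h=1.4000): 0.158970
T_{2}^{(0)} (trapezoid, 4 panels, h=0.7000): 0.153053
T_{1}^{(1)} = 0.158970 + (0.158970 − 0.180415)/3 = 0.151822
T_{2}^{(1)} = 0.153053 + (0.153053 − 0.158970)/3 = 0.151081
T_{2}^{(2)} = 0.151081 + (0.151081 − 0.151822)/15 = 0.151032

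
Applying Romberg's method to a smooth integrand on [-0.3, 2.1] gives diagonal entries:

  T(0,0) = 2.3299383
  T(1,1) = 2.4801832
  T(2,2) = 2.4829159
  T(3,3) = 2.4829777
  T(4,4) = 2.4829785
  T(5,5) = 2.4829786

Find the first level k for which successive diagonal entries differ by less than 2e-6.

k = 4

|T(1,1) − T(0,0)| = 0.1502449 ≥ 2e-6
|T(2,2) − T(1,1)| = 0.0027327 ≥ 2e-6
|T(3,3) − T(2,2)| = 0.0000618 ≥ 2e-6
|T(4,4) − T(3,3)| = 0.0000008 < 2e-6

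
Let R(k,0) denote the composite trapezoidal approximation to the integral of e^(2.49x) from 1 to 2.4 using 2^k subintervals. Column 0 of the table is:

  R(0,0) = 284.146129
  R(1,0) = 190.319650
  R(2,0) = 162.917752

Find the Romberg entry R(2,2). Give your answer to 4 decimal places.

153.4331

Richardson extrapolation on the trapezoidal column (denominator 4−1=3):
R(1,1) = 190.319650 + (190.319650 − 284.146129)/3 = 159.044157
R(2,1) = (4·162.917752 − 190.319650) / 3 = 153.783786
R(2,2) = (16·153.783786 − 159.044157) / 15 = 153.433095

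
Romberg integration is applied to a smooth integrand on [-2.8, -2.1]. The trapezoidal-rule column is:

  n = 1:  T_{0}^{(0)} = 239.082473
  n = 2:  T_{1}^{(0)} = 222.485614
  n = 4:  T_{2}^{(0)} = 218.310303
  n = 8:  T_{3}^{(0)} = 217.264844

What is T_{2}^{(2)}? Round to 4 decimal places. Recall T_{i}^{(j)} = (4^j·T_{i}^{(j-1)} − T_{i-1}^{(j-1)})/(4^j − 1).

216.9162

Richardson extrapolation on the trapezoidal column (denominator 4−1=3):
T_{1}^{(1)} = 222.485614 + (222.485614 − 239.082473)/3 = 216.953328
T_{2}^{(1)} = 218.310303 + (218.310303 − 222.485614)/3 = 216.918533
T_{2}^{(2)} = 216.918533 + (216.918533 − 216.953328)/15 = 216.916213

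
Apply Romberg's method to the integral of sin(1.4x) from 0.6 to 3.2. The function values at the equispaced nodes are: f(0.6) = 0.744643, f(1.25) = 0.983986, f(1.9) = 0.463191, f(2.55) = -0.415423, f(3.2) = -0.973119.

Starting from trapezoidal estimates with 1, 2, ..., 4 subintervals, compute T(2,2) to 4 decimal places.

0.6400

T(0,0) (trapezoid, 1 panel, h=2.6000): -0.297019
T(1,0) (trapezoid, 2 panels, h=1.3000): 0.453639
T(2,0) (trapezoid, 4 panels, h=0.6500): 0.596385
T(1,1) = 0.453639 + (0.453639 − (-0.297019))/3 = 0.703858
T(2,1) = 0.596385 + (0.596385 − 0.453639)/3 = 0.643967
T(2,2) = 0.643967 + (0.643967 − 0.703858)/15 = 0.639974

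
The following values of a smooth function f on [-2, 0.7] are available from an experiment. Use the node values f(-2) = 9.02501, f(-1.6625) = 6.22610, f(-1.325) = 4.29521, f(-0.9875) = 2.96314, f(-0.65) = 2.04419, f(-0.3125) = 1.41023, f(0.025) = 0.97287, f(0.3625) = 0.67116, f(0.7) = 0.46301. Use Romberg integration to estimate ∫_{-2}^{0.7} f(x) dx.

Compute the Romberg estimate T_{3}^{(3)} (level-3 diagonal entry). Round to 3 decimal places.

T_{0}^{(0)} (trapezoid, 1 panel, h=2.7000): 12.80883
T_{1}^{(0)} (trapezoid, 2 panels, h=1.3500): 9.16407
T_{2}^{(0)} (trapezoid, 4 panels, h=0.6750): 8.13799
T_{3}^{(0)} (trapezoid, 8 panels, h=0.3375): 7.87283
T_{1}^{(1)} = 9.16407 + (9.16407 − 12.80883)/3 = 7.94915
T_{2}^{(1)} = 8.13799 + (8.13799 − 9.16407)/3 = 7.79596
T_{3}^{(1)} = 7.87283 + (7.87283 − 8.13799)/3 = 7.78444
T_{2}^{(2)} = 7.79596 + (7.79596 − 7.94915)/15 = 7.78575
T_{3}^{(2)} = 7.78444 + (7.78444 − 7.79596)/15 = 7.78367
T_{3}^{(3)} = 7.78367 + (7.78367 − 7.78575)/63 = 7.78364

7.784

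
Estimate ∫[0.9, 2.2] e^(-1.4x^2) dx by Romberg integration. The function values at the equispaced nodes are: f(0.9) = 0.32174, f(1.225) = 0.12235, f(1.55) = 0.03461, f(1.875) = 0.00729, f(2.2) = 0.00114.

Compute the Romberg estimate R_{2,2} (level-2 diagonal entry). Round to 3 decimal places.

R_{0,0} (trapezoid, 1 panel, h=1.3000): 0.20987
R_{1,0} (trapezoid, 2 panels, h=0.6500): 0.12743
R_{2,0} (trapezoid, 4 panels, h=0.3250): 0.10585
R_{1,1} = 0.12743 + (0.12743 − 0.20987)/3 = 0.09995
R_{2,1} = 0.10585 + (0.10585 − 0.12743)/3 = 0.09866
R_{2,2} = 0.09866 + (0.09866 − 0.09995)/15 = 0.09857

0.099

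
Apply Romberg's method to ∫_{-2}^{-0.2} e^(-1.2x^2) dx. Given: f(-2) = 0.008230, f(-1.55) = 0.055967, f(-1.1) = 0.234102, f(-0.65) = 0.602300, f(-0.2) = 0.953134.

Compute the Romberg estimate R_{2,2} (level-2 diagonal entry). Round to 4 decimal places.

0.6121

R_{0,0} (trapezoid, 1 panel, h=1.8000): 0.865228
R_{1,0} (trapezoid, 2 panels, h=0.9000): 0.643306
R_{2,0} (trapezoid, 4 panels, h=0.4500): 0.617873
R_{1,1} = 0.643306 + (0.643306 − 0.865228)/3 = 0.569332
R_{2,1} = 0.617873 + (0.617873 − 0.643306)/3 = 0.609395
R_{2,2} = 0.609395 + (0.609395 − 0.569332)/15 = 0.612066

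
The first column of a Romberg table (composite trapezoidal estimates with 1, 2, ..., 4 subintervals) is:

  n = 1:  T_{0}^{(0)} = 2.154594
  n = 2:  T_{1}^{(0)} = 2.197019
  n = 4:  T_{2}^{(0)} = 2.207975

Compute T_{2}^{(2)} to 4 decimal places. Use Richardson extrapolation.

Richardson extrapolation on the trapezoidal column (denominator 4−1=3):
T_{1}^{(1)} = 2.197019 + (2.197019 − 2.154594)/3 = 2.211161
T_{2}^{(1)} = (4·2.207975 − 2.197019) / 3 = 2.211627
T_{2}^{(2)} = (16·2.211627 − 2.211161) / 15 = 2.211658

2.2117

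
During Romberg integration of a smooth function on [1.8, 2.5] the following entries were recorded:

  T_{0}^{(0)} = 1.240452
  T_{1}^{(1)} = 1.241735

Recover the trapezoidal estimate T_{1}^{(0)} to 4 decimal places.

From T_{1}^{(1)} = (4·T_{1}^{(0)} − T_{0}^{(0)})/3, solve for T_{1}^{(0)}:
4·T_{1}^{(0)} = 3·1.241735 + 1.240452 = 4.965657
T_{1}^{(0)} = 1.241414

1.2414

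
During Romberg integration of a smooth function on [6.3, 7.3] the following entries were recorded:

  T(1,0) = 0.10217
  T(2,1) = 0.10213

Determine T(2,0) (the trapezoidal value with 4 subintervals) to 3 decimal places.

0.102

From T(2,1) = (4·T(2,0) − T(1,0))/3, solve for T(2,0):
4·T(2,0) = 3·0.10213 + 0.10217 = 0.40856
T(2,0) = 0.10214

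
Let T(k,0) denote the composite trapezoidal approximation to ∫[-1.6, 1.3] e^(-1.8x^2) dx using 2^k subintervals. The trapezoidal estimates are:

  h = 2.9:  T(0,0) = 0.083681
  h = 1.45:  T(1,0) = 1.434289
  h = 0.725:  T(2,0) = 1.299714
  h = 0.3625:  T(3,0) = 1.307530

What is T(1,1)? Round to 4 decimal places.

Richardson extrapolation on the trapezoidal column (denominator 4−1=3):
T(1,1) = 1.434289 + (1.434289 − 0.083681)/3 = 1.884492
(Column j=1 coincides with Simpson's rule on the same nodes.)

1.8845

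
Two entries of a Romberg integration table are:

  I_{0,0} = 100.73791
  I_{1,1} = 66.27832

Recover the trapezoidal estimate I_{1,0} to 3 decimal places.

From I_{1,1} = (4·I_{1,0} − I_{0,0})/3, solve for I_{1,0}:
4·I_{1,0} = 3·66.27832 + 100.73791 = 299.57287
I_{1,0} = 74.89322

74.893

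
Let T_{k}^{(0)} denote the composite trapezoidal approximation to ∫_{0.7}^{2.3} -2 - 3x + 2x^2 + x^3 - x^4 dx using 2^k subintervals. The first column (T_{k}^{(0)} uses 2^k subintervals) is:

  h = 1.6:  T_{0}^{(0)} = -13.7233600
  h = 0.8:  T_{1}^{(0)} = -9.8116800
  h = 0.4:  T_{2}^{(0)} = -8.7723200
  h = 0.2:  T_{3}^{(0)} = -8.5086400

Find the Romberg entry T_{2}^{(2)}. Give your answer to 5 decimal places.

Richardson extrapolation on the trapezoidal column (denominator 4−1=3):
T_{1}^{(1)} = (4·(-9.8116800) − (-13.7233600)) / 3 = -8.5077867
T_{2}^{(1)} = (4·(-8.7723200) − (-9.8116800)) / 3 = -8.4258667
T_{2}^{(2)} = (16·(-8.4258667) − (-8.5077867)) / 15 = -8.4204054

-8.42041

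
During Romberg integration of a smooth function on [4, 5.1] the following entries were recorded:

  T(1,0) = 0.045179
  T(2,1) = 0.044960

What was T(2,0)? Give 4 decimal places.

0.0450

From T(2,1) = (4·T(2,0) − T(1,0))/3, solve for T(2,0):
4·T(2,0) = 3·0.044960 + 0.045179 = 0.180059
T(2,0) = 0.045015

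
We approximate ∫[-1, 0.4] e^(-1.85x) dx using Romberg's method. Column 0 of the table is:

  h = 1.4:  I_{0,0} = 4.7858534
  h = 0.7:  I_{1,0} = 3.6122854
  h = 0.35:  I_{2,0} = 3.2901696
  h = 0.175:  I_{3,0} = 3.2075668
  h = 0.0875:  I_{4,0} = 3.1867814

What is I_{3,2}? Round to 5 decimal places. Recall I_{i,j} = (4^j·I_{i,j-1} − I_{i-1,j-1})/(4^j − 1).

3.17985

Richardson extrapolation on the trapezoidal column (denominator 4−1=3):
I_{2,1} = (4·3.2901696 − 3.6122854) / 3 = 3.1827977
I_{3,1} = 3.2075668 + (3.2075668 − 3.2901696)/3 = 3.1800325
I_{3,2} = 3.1800325 + (3.1800325 − 3.1827977)/15 = 3.1798482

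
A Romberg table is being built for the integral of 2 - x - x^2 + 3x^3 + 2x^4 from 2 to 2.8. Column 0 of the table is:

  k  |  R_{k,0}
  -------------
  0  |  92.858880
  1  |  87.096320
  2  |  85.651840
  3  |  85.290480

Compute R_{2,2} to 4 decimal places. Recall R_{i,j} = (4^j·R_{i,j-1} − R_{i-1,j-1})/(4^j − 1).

Richardson extrapolation on the trapezoidal column (denominator 4−1=3):
R_{1,1} = (4·87.096320 − 92.858880) / 3 = 85.175467
R_{2,1} = (4·85.651840 − 87.096320) / 3 = 85.170347
R_{2,2} = 85.170347 + (85.170347 − 85.175467)/15 = 85.170006

85.1700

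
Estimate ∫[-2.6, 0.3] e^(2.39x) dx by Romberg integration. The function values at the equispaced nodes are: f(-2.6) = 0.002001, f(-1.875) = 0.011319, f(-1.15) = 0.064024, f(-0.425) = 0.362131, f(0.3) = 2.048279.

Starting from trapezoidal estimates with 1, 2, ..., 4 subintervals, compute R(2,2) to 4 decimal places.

R(0,0) (trapezoid, 1 panel, h=2.9000): 2.972906
R(1,0) (trapezoid, 2 panels, h=1.4500): 1.579288
R(2,0) (trapezoid, 4 panels, h=0.7250): 1.060395
R(1,1) = 1.579288 + (1.579288 − 2.972906)/3 = 1.114749
R(2,1) = 1.060395 + (1.060395 − 1.579288)/3 = 0.887431
R(2,2) = 0.887431 + (0.887431 − 1.114749)/15 = 0.872276

0.8723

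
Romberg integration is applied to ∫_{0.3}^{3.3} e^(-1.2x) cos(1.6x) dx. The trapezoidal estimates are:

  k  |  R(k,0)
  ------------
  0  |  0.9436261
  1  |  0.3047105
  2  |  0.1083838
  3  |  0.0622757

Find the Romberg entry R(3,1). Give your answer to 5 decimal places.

Richardson extrapolation on the trapezoidal column (denominator 4−1=3):
R(3,1) = 0.0622757 + (0.0622757 − 0.1083838)/3 = 0.0469063
(Column j=1 coincides with Simpson's rule on the same nodes.)

0.04691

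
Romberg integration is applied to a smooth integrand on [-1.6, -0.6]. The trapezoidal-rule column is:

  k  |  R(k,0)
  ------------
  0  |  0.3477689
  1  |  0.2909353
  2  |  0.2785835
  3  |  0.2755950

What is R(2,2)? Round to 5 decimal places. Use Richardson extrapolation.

Richardson extrapolation on the trapezoidal column (denominator 4−1=3):
R(1,1) = (4·0.2909353 − 0.3477689) / 3 = 0.2719908
R(2,1) = (4·0.2785835 − 0.2909353) / 3 = 0.2744662
R(2,2) = 0.2744662 + (0.2744662 − 0.2719908)/15 = 0.2746312
(Column j=1 coincides with Simpson's rule on the same nodes.)

0.27463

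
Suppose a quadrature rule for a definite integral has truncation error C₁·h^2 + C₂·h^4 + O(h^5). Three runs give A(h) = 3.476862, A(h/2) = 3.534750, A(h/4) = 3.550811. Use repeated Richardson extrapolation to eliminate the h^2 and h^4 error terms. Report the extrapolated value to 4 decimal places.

First eliminate the h^2 term (factor 2^2 = 4):
  B₁ = (4·3.534750 − 3.476862)/3 = 3.554046
  B₂ = (4·3.550811 − 3.534750)/3 = 3.556165
Then eliminate the h^4 term (factor 2^4 = 16):
  (16·3.556165 − 3.554046)/15 = 3.556306

3.5563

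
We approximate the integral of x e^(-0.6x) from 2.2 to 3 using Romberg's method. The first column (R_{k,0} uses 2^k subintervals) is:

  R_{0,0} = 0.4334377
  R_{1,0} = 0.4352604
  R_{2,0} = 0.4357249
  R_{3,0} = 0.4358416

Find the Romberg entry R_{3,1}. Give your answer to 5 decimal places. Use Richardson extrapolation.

0.43588

R_{3,1} = (4·0.4358416 − 0.4357249) / 3 = 0.4358805
(Column j=1 coincides with Simpson's rule on the same nodes.)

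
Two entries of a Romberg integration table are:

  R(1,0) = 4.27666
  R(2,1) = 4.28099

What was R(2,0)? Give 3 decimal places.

From R(2,1) = (4·R(2,0) − R(1,0))/3, solve for R(2,0):
4·R(2,0) = 3·4.28099 + 4.27666 = 17.11963
R(2,0) = 4.27991

4.280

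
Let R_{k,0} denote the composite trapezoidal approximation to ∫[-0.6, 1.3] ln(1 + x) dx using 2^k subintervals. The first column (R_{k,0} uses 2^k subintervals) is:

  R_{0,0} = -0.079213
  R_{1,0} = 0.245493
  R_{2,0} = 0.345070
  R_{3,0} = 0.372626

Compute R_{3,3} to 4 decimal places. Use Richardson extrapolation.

0.3821

Richardson extrapolation on the trapezoidal column (denominator 4−1=3):
R_{1,1} = 0.245493 + (0.245493 − (-0.079213))/3 = 0.353728
R_{2,1} = 0.345070 + (0.345070 − 0.245493)/3 = 0.378262
R_{3,1} = (4·0.372626 − 0.345070) / 3 = 0.381811
R_{2,2} = (16·0.378262 − 0.353728) / 15 = 0.379898
R_{3,2} = 0.381811 + (0.381811 − 0.378262)/15 = 0.382048
R_{3,3} = 0.382048 + (0.382048 − 0.379898)/63 = 0.382082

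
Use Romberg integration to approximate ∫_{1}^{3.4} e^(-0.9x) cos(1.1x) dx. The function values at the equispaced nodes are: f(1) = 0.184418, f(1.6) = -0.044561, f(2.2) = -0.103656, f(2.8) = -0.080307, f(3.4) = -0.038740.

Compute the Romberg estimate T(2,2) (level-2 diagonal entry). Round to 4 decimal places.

T(0,0) (trapezoid, 1 panel, h=2.4000): 0.174814
T(1,0) (trapezoid, 2 panels, h=1.2000): -0.036980
T(2,0) (trapezoid, 4 panels, h=0.6000): -0.093411
T(1,1) = -0.036980 + (-0.036980 − 0.174814)/3 = -0.107578
T(2,1) = -0.093411 + (-0.093411 − (-0.036980))/3 = -0.112221
T(2,2) = -0.112221 + (-0.112221 − (-0.107578))/15 = -0.112531

-0.1125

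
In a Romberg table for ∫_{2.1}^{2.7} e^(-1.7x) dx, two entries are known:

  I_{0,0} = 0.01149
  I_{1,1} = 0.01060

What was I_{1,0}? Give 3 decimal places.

From I_{1,1} = (4·I_{1,0} − I_{0,0})/3, solve for I_{1,0}:
4·I_{1,0} = 3·0.01060 + 0.01149 = 0.04329
I_{1,0} = 0.01082

0.011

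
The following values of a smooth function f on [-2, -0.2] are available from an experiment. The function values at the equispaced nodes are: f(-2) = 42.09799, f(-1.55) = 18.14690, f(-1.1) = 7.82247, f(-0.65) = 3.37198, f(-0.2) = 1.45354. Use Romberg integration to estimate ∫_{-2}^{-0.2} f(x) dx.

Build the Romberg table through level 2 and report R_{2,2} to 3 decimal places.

R_{0,0} (trapezoid, 1 panel, h=1.8000): 39.19638
R_{1,0} (trapezoid, 2 panels, h=0.9000): 26.63841
R_{2,0} (trapezoid, 4 panels, h=0.4500): 23.00270
R_{1,1} = 26.63841 + (26.63841 − 39.19638)/3 = 22.45242
R_{2,1} = 23.00270 + (23.00270 − 26.63841)/3 = 21.79080
R_{2,2} = 21.79080 + (21.79080 − 22.45242)/15 = 21.74669

21.747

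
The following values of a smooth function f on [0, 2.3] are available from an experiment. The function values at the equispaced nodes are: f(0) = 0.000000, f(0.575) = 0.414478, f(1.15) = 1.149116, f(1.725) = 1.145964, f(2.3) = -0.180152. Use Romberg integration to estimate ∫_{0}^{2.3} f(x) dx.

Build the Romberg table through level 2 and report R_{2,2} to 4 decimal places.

R_{0,0} (trapezoid, 1 panel, h=2.3000): -0.207175
R_{1,0} (trapezoid, 2 panels, h=1.1500): 1.217896
R_{2,0} (trapezoid, 4 panels, h=0.5750): 1.506202
R_{1,1} = 1.217896 + (1.217896 − (-0.207175))/3 = 1.692920
R_{2,1} = 1.506202 + (1.506202 − 1.217896)/3 = 1.602304
R_{2,2} = 1.602304 + (1.602304 − 1.692920)/15 = 1.596263

1.5963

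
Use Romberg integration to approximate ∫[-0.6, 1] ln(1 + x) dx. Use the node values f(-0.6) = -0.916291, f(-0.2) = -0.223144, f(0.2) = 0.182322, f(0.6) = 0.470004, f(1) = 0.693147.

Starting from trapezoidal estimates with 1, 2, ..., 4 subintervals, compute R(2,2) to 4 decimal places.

R(0,0) (trapezoid, 1 panel, h=1.6000): -0.178515
R(1,0) (trapezoid, 2 panels, h=0.8000): 0.056600
R(2,0) (trapezoid, 4 panels, h=0.4000): 0.127044
R(1,1) = 0.056600 + (0.056600 − (-0.178515))/3 = 0.134972
R(2,1) = 0.127044 + (0.127044 − 0.056600)/3 = 0.150525
R(2,2) = 0.150525 + (0.150525 − 0.134972)/15 = 0.151562

0.1516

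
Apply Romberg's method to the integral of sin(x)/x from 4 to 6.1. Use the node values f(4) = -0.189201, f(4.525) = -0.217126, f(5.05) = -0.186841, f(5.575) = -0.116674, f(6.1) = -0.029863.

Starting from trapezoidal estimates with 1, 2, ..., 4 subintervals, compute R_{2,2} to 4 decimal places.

-0.3373

R_{0,0} (trapezoid, 1 panel, h=2.1000): -0.230017
R_{1,0} (trapezoid, 2 panels, h=1.0500): -0.311192
R_{2,0} (trapezoid, 4 panels, h=0.5250): -0.330841
R_{1,1} = -0.311192 + (-0.311192 − (-0.230017))/3 = -0.338250
R_{2,1} = -0.330841 + (-0.330841 − (-0.311192))/3 = -0.337391
R_{2,2} = -0.337391 + (-0.337391 − (-0.338250))/15 = -0.337334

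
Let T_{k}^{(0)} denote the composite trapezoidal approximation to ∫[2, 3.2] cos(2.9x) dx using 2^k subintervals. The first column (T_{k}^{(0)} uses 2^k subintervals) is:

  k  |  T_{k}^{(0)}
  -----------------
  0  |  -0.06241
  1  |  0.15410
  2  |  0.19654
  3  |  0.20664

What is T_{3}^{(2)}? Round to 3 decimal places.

0.210

Richardson extrapolation on the trapezoidal column (denominator 4−1=3):
T_{2}^{(1)} = (4·0.19654 − 0.15410) / 3 = 0.21069
T_{3}^{(1)} = (4·0.20664 − 0.19654) / 3 = 0.21001
T_{3}^{(2)} = (16·0.21001 − 0.21069) / 15 = 0.20996
(Column j=1 coincides with Simpson's rule on the same nodes.)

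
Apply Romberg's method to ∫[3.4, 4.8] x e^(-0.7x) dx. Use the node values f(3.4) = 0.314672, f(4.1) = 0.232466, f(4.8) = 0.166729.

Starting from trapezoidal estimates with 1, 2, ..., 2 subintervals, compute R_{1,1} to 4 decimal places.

0.3293

R_{0,0} (trapezoid, 1 panel, h=1.4000): 0.336981
R_{1,0} (trapezoid, 2 panels, h=0.7000): 0.331217
R_{1,1} = 0.331217 + (0.331217 − 0.336981)/3 = 0.329296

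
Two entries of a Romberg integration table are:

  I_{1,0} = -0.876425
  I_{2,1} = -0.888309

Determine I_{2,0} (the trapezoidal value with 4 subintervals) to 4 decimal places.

From I_{2,1} = (4·I_{2,0} − I_{1,0})/3, solve for I_{2,0}:
4·I_{2,0} = 3·(-0.888309) + (-0.876425) = -3.541352
I_{2,0} = -0.885338

-0.8853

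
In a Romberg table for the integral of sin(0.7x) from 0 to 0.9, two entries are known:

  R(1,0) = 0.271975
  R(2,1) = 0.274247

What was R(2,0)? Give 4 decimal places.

0.2737

From R(2,1) = (4·R(2,0) − R(1,0))/3, solve for R(2,0):
4·R(2,0) = 3·0.274247 + 0.271975 = 1.094716
R(2,0) = 0.273679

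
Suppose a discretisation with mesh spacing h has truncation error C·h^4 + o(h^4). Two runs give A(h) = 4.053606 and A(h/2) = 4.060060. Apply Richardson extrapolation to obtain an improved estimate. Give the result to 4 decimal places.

4.0605

The leading error scales as h^4; refining by a factor of 2 reduces it by 2^4 = 16.
Extrapolated value = (16·A(h/2) − A(h)) / (16 − 1)
= (16·4.060060 − 4.053606) / 15
= 60.907354 / 15 = 4.060490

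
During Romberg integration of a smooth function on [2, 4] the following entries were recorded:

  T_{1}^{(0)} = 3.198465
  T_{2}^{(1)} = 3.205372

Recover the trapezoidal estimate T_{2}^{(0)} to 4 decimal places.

From T_{2}^{(1)} = (4·T_{2}^{(0)} − T_{1}^{(0)})/3, solve for T_{2}^{(0)}:
4·T_{2}^{(0)} = 3·3.205372 + 3.198465 = 12.814581
T_{2}^{(0)} = 3.203645

3.2036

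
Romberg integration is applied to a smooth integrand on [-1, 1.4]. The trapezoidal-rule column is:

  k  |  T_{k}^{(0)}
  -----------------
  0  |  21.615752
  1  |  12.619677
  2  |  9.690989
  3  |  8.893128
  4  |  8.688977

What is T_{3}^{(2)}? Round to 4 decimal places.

Richardson extrapolation on the trapezoidal column (denominator 4−1=3):
T_{2}^{(1)} = (4·9.690989 − 12.619677) / 3 = 8.714760
T_{3}^{(1)} = 8.893128 + (8.893128 − 9.690989)/3 = 8.627174
T_{3}^{(2)} = 8.627174 + (8.627174 − 8.714760)/15 = 8.621335

8.6213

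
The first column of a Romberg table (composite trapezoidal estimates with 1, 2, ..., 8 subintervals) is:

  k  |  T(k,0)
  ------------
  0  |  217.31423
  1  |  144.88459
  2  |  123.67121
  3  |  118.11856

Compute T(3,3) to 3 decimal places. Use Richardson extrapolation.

116.244

Richardson extrapolation on the trapezoidal column (denominator 4−1=3):
T(1,1) = 144.88459 + (144.88459 − 217.31423)/3 = 120.74138
T(2,1) = (4·123.67121 − 144.88459) / 3 = 116.60008
T(3,1) = 118.11856 + (118.11856 − 123.67121)/3 = 116.26768
T(2,2) = (16·116.60008 − 120.74138) / 15 = 116.32399
T(3,2) = 116.26768 + (116.26768 − 116.60008)/15 = 116.24552
T(3,3) = (64·116.24552 − 116.32399) / 63 = 116.24427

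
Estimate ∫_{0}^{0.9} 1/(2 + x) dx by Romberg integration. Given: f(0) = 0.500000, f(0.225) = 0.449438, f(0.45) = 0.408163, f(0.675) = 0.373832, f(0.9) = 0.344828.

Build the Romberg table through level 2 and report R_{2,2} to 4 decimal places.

R_{0,0} (trapezoid, 1 panel, h=0.9000): 0.380173
R_{1,0} (trapezoid, 2 panels, h=0.4500): 0.373760
R_{2,0} (trapezoid, 4 panels, h=0.2250): 0.372116
R_{1,1} = 0.373760 + (0.373760 − 0.380173)/3 = 0.371622
R_{2,1} = 0.372116 + (0.372116 − 0.373760)/3 = 0.371568
R_{2,2} = 0.371568 + (0.371568 − 0.371622)/15 = 0.371564

0.3716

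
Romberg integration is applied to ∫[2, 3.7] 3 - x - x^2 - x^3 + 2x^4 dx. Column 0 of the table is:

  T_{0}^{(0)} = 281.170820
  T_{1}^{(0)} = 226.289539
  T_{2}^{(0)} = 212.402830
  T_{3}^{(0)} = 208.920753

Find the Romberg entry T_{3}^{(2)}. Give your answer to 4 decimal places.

Richardson extrapolation on the trapezoidal column (denominator 4−1=3):
T_{2}^{(1)} = (4·212.402830 − 226.289539) / 3 = 207.773927
T_{3}^{(1)} = (4·208.920753 − 212.402830) / 3 = 207.760061
T_{3}^{(2)} = 207.760061 + (207.760061 − 207.773927)/15 = 207.759137

207.7591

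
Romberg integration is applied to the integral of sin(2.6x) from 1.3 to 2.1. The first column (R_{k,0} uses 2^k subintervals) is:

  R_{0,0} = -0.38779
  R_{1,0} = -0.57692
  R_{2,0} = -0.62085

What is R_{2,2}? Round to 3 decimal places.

Richardson extrapolation on the trapezoidal column (denominator 4−1=3):
R_{1,1} = (4·(-0.57692) − (-0.38779)) / 3 = -0.63996
R_{2,1} = (4·(-0.62085) − (-0.57692)) / 3 = -0.63549
R_{2,2} = -0.63549 + (-0.63549 − (-0.63996))/15 = -0.63519

-0.635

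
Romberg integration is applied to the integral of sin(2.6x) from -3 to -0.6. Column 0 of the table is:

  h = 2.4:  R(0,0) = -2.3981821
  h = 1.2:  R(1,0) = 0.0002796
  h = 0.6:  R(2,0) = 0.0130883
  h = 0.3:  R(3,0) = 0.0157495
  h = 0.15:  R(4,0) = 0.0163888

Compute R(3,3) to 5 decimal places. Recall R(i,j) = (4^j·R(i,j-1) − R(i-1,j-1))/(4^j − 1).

0.01740

Richardson extrapolation on the trapezoidal column (denominator 4−1=3):
R(1,1) = (4·0.0002796 − (-2.3981821)) / 3 = 0.7997668
R(2,1) = 0.0130883 + (0.0130883 − 0.0002796)/3 = 0.0173579
R(3,1) = (4·0.0157495 − 0.0130883) / 3 = 0.0166366
R(2,2) = 0.0173579 + (0.0173579 − 0.7997668)/15 = -0.0348027
R(3,2) = 0.0166366 + (0.0166366 − 0.0173579)/15 = 0.0165885
R(3,3) = (64·0.0165885 − (-0.0348027)) / 63 = 0.0174042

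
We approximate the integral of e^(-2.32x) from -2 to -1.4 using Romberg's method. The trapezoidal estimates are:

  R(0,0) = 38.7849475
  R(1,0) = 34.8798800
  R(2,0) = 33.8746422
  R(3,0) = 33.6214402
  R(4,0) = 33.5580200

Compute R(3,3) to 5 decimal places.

33.53687

Richardson extrapolation on the trapezoidal column (denominator 4−1=3):
R(1,1) = (4·34.8798800 − 38.7849475) / 3 = 33.5781908
R(2,1) = 33.8746422 + (33.8746422 − 34.8798800)/3 = 33.5395629
R(3,1) = (4·33.6214402 − 33.8746422) / 3 = 33.5370395
R(2,2) = 33.5395629 + (33.5395629 − 33.5781908)/15 = 33.5369877
R(3,2) = 33.5370395 + (33.5370395 − 33.5395629)/15 = 33.5368713
R(3,3) = (64·33.5368713 − 33.5369877) / 63 = 33.5368695
(Column j=1 coincides with Simpson's rule on the same nodes.)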